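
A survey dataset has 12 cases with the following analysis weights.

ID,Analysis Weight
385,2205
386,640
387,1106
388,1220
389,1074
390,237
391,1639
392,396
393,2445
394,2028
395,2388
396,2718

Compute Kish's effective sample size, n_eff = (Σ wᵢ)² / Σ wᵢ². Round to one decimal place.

9.3

Σ wᵢ = 2205 + 640 + 1106 + 1220 + 1074 + 237 + 1639 + 396 + 2445 + 2028 + 2388 + 2718 = 18096
Σ wᵢ² = 35216920
n_eff = 18096² / 35216920 = 327465216 / 35216920 = 9.2985195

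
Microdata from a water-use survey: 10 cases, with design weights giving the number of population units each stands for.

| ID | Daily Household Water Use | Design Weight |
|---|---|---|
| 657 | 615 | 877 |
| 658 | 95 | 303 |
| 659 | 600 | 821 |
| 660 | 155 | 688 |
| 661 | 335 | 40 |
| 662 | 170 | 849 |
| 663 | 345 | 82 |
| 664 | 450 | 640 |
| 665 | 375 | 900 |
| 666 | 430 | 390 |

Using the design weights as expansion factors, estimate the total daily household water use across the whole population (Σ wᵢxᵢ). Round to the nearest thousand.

2147000

Weighted total = 615×877 + 95×303 + 600×821 + 155×688 + 335×40 + 170×849 + 345×82 + 450×640 + 375×900 + 430×390
  = 539355 + 28785 + 492600 + 106640 + 13400 + 144330 + 28290 + 288000 + 337500 + 167700 = 2146600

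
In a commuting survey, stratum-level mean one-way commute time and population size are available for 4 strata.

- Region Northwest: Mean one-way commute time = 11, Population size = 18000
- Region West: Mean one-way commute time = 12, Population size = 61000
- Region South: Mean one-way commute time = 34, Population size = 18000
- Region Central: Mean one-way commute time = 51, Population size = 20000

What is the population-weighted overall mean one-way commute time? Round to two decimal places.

Σ Nₕ·x̄ₕ = 11×18000 + 12×61000 + 34×18000 + 51×20000
  = 198000 + 732000 + 612000 + 1020000 = 2562000
Σ Nₕ = 117000
Overall mean = 2562000 / 117000 = 21.897436

21.90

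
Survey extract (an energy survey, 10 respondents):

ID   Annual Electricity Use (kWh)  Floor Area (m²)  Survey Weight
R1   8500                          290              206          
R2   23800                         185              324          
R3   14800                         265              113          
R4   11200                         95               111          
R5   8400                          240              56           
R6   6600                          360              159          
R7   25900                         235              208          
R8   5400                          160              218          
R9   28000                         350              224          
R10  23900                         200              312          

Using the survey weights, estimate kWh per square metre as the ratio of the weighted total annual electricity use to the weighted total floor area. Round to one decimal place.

75.1

Σ wᵢ·y = 8500×206 + 23800×324 + 14800×113 + 11200×111 + 8400×56 + 6600×159 + 25900×208 + 5400×218 + 28000×224 + 23900×312
  = 34190800
Σ wᵢ·x = 290×206 + 185×324 + 265×113 + 95×111 + 240×56 + 360×159 + 235×208 + 160×218 + 350×224 + 200×312
  = 59740 + 59940 + 29945 + 10545 + 13440 + 57240 + 48880 + 34880 + 78400 + 62400 = 455410
Ratio = 34190800 / 455410 = 75.076964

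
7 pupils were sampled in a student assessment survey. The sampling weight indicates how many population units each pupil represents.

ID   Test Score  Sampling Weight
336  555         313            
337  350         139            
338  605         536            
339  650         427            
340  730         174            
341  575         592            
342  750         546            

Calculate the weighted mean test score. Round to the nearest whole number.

Weighted sum = 555×313 + 350×139 + 605×536 + 650×427 + 730×174 + 575×592 + 750×546
  = 173715 + 48650 + 324280 + 277550 + 127020 + 340400 + 409500 = 1701115
Sum of weights = 2727
Weighted mean = 1701115 / 2727 = 623.80455

624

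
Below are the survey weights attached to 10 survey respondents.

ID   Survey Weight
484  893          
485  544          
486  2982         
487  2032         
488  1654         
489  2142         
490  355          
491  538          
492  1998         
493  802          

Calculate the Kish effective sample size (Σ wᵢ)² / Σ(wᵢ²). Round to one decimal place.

Σ wᵢ = 893 + 544 + 2982 + 2032 + 1654 + 2142 + 355 + 538 + 1998 + 802 = 13940
Σ wᵢ² = 797449 + 295936 + 8892324 + 4129024 + 2735716 + 4588164 + 126025 + 289444 + 3992004 + 643204 = 26489290
n_eff = 13940² / 26489290 = 194323600 / 26489290 = 7.3359309

7.3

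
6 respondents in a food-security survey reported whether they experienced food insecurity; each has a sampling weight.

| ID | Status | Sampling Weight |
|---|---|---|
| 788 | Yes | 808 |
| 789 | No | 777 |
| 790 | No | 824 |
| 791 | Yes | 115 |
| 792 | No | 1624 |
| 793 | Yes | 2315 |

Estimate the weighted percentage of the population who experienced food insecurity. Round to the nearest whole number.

50

Sum of weights for 'Yes' = 808 + 115 + 2315 = 3238
Total weight = 808 + 777 + 824 + 115 + 1624 + 2315 = 6463
Weighted proportion = 3238 / 6463 = 0.50100572 → 50.100572%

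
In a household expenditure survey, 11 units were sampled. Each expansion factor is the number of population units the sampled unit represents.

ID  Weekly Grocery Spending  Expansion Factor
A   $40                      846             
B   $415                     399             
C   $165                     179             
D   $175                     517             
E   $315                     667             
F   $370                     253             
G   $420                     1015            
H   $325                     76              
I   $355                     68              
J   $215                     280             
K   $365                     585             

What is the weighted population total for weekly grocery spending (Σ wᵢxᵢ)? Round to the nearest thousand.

1372000

Weighted total = 1372015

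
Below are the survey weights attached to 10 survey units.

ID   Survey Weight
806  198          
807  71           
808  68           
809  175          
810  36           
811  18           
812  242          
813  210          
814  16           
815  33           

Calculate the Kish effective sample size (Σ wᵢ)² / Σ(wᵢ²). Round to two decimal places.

6.15

Σ wᵢ = 198 + 71 + 68 + 175 + 36 + 18 + 242 + 210 + 16 + 33 = 1067
Σ wᵢ² = 39204 + 5041 + 4624 + 30625 + 1296 + 324 + 58564 + 44100 + 256 + 1089 = 185123
n_eff = 1067² / 185123 = 1138489 / 185123 = 6.1499057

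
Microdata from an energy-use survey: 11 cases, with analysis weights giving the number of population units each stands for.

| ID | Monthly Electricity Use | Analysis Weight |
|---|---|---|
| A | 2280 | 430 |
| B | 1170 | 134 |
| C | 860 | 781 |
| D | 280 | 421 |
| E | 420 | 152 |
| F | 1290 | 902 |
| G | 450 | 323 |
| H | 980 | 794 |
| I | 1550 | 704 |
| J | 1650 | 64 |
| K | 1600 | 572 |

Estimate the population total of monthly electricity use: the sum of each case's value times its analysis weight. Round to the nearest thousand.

6190000

Weighted total = 2280×430 + 1170×134 + 860×781 + 280×421 + 420×152 + 1290×902 + 450×323 + 980×794 + 1550×704 + 1650×64 + 1600×572
  = 980400 + 156780 + 671660 + 117880 + 63840 + 1163580 + 145350 + 778120 + 1091200 + 105600 + 915200 = 6189610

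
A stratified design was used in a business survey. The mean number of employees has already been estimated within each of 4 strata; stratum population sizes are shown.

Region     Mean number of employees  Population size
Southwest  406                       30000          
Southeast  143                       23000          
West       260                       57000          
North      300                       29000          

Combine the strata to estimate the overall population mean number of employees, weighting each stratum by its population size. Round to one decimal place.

Σ Nₕ·x̄ₕ = 406×30000 + 143×23000 + 260×57000 + 300×29000
  = 12180000 + 3289000 + 14820000 + 8700000 = 38989000
Σ Nₕ = 30000 + 23000 + 57000 + 29000 = 139000
Overall mean = 38989000 / 139000 = 280.4964

280.5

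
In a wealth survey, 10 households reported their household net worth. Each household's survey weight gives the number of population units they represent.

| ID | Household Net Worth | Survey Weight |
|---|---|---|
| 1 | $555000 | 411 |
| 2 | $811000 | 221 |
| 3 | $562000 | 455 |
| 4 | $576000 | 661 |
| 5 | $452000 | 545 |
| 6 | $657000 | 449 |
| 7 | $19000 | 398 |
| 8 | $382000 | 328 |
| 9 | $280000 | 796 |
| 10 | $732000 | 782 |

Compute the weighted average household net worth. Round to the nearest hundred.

Weighted sum = 555000×411 + 811000×221 + 562000×455 + 576000×661 + 452000×545 + 657000×449 + 19000×398 + 382000×328 + 280000×796 + 732000×782
  = 228105000 + 179231000 + 255710000 + 380736000 + 246340000 + 294993000 + 7562000 + 125296000 + 222880000 + 572424000 = 2513277000
Sum of weights = 411 + 221 + 455 + 661 + 545 + 449 + 398 + 328 + 796 + 782 = 5046
Weighted mean = 2513277000 / 5046 = 498073.13

498100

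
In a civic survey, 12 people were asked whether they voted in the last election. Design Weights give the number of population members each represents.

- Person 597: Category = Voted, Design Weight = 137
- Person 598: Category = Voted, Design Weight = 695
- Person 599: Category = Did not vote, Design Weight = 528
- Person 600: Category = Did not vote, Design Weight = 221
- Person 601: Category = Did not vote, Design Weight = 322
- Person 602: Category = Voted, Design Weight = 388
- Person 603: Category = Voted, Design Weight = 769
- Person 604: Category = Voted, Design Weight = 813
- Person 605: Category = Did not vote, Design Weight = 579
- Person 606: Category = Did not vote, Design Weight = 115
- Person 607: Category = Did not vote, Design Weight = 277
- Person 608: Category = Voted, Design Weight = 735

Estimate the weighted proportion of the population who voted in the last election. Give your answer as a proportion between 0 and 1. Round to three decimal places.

Sum of weights for 'Voted' = 137 + 695 + 388 + 769 + 813 + 735 = 3537
Total weight = 5579
Weighted proportion = 3537 / 5579 = 0.63398459

0.634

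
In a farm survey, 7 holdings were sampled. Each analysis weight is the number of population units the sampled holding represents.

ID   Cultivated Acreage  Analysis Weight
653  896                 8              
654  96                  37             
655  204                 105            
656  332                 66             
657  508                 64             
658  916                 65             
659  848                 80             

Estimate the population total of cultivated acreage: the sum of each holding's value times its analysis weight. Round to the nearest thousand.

214000

Weighted total = 896×8 + 96×37 + 204×105 + 332×66 + 508×64 + 916×65 + 848×80
  = 7168 + 3552 + 21420 + 21912 + 32512 + 59540 + 67840 = 213944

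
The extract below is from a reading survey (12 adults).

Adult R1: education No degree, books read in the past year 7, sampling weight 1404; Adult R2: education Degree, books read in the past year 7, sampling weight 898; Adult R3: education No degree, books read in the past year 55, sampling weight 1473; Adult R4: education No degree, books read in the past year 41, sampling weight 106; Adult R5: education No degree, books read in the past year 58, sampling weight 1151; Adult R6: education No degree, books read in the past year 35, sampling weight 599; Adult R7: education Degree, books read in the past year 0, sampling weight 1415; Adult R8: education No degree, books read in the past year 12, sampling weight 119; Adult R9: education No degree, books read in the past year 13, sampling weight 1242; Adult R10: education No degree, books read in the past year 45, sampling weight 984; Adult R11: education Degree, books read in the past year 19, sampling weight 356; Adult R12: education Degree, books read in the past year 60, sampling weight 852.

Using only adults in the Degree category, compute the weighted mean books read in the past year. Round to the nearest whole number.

Degree rows: R2, R7, R11, R12
Weighted sum = 7×898 + 0×1415 + 19×356 + 60×852
  = 64170
Sum of weights = 3521
Weighted mean = 64170 / 3521 = 18.224936

18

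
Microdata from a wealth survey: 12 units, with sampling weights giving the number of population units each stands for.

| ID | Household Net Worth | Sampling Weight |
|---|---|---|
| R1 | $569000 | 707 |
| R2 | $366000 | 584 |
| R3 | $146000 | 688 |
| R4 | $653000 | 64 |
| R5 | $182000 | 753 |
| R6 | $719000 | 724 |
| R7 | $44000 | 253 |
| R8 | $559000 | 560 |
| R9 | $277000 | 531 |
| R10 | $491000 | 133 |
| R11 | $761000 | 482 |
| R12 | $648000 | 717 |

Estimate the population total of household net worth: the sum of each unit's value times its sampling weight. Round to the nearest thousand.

Weighted total = 2783849000

2783849000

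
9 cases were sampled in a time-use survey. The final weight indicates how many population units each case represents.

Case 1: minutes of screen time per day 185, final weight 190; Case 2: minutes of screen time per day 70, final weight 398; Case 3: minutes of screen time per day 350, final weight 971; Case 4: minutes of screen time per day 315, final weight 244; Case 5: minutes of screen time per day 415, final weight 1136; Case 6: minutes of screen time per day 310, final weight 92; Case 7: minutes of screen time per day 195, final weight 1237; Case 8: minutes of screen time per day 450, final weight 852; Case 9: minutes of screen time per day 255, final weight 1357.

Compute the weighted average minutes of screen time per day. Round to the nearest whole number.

301

Weighted sum = 185×190 + 70×398 + 350×971 + 315×244 + 415×1136 + 310×92 + 195×1237 + 450×852 + 255×1357
  = 1950330
Sum of weights = 6477
Weighted mean = 1950330 / 6477 = 301.11626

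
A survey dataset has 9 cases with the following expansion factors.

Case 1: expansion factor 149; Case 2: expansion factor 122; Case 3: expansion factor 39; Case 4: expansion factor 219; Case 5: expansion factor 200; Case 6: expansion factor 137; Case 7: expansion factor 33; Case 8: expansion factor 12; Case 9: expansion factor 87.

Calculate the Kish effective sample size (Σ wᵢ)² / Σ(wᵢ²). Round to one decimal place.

6.5

Σ wᵢ = 149 + 122 + 39 + 219 + 200 + 137 + 33 + 12 + 87 = 998
Σ wᵢ² = 22201 + 14884 + 1521 + 47961 + 40000 + 18769 + 1089 + 144 + 7569 = 154138
n_eff = 998² / 154138 = 996004 / 154138 = 6.461768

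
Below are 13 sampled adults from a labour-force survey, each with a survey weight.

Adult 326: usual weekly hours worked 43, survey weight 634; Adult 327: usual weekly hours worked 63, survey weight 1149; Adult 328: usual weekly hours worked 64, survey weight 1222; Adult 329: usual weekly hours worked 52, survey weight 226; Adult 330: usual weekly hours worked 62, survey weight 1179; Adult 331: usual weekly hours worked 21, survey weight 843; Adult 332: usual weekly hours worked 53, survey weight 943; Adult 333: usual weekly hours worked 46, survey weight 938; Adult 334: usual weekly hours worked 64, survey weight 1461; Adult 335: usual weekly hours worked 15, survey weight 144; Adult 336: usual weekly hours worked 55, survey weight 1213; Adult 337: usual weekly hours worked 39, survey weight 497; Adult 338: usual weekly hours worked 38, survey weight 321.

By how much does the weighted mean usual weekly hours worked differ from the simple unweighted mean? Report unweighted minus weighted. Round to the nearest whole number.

Unweighted sum = 615
Unweighted mean = 615 / 13 = 47.307692
Weighted sum = 567497
Sum of weights = 10770
Weighted mean = 567497 / 10770 = 52.692386
Difference (unweighted minus weighted) = -5.384694

-5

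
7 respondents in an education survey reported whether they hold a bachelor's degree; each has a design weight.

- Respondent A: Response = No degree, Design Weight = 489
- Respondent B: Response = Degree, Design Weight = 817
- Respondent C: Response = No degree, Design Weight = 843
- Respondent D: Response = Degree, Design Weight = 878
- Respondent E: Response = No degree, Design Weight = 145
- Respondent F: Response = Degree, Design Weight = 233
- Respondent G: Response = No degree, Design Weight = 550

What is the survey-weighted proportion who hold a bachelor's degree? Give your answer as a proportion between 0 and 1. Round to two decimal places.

0.49

Sum of weights for 'Degree' = 817 + 878 + 233 = 1928
Total weight = 3955
Weighted proportion = 1928 / 3955 = 0.4874842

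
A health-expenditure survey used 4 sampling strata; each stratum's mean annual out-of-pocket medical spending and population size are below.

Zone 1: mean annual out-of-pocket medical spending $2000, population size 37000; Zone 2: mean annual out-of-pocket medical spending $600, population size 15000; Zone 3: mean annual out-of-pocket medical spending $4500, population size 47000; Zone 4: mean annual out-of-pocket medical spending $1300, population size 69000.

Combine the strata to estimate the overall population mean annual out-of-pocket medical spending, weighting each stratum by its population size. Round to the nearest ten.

2290

Σ Nₕ·x̄ₕ = 2000×37000 + 600×15000 + 4500×47000 + 1300×69000
  = 74000000 + 9000000 + 211500000 + 89700000 = 384200000
Σ Nₕ = 37000 + 15000 + 47000 + 69000 = 168000
Overall mean = 384200000 / 168000 = 2286.9048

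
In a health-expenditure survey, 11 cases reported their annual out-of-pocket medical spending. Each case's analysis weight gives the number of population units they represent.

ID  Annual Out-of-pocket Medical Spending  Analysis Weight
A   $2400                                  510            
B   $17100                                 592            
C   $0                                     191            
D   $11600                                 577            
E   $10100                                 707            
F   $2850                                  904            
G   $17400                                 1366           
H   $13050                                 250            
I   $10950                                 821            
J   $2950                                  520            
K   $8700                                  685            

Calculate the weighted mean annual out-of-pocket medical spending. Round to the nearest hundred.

10000

Weighted sum = 2400×510 + 17100×592 + 0×191 + 11600×577 + 10100×707 + 2850×904 + 17400×1366 + 13050×250 + 10950×821 + 2950×520 + 8700×685
  = 1224000 + 10123200 + 0 + 6693200 + 7140700 + 2576400 + 23768400 + 3262500 + 8989950 + 1534000 + 5959500 = 71271850
Sum of weights = 510 + 592 + 191 + 577 + 707 + 904 + 1366 + 250 + 821 + 520 + 685 = 7123
Weighted mean = 71271850 / 7123 = 10005.875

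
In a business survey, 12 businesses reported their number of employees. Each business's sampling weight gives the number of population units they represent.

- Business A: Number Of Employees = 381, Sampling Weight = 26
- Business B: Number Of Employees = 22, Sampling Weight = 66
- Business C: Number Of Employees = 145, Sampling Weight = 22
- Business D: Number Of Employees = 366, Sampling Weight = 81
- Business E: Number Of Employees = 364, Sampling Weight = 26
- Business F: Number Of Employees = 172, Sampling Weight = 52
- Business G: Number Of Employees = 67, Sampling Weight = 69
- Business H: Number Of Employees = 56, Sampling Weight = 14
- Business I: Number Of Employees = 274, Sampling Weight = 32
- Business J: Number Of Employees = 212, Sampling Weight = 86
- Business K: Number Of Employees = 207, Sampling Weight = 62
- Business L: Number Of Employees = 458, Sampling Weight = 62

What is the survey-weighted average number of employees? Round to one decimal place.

Weighted sum = 136239
Sum of weights = 26 + 66 + 22 + 81 + 26 + 52 + 69 + 14 + 32 + 86 + 62 + 62 = 598
Weighted mean = 136239 / 598 = 227.82441

227.8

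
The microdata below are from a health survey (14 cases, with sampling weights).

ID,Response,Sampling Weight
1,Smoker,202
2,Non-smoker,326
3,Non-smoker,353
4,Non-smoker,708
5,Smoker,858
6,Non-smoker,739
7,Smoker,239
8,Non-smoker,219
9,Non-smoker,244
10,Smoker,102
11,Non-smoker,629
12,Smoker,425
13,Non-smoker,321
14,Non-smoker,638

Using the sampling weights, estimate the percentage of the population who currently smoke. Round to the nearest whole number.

Sum of weights for 'Smoker' = 202 + 858 + 239 + 102 + 425 = 1826
Total weight = 6003
Weighted proportion = 1826 / 6003 = 0.30418124 → 30.418124%

30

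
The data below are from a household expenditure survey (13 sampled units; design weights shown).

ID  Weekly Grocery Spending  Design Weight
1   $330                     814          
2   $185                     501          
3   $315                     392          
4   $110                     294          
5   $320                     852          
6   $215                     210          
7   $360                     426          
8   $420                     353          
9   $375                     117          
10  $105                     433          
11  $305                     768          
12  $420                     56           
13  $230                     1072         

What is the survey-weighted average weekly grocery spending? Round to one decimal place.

275.2

Weighted sum = 1730195
Sum of weights = 6288
Weighted mean = 1730195 / 6288 = 275.15824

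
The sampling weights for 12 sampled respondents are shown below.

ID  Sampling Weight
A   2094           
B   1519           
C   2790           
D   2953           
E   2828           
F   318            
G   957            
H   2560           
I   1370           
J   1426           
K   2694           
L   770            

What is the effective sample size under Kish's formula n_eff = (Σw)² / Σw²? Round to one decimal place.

Σ wᵢ = 2094 + 1519 + 2790 + 2953 + 2828 + 318 + 957 + 2560 + 1370 + 1426 + 2694 + 770 = 22279
Σ wᵢ² = 50525575
n_eff = 22279² / 50525575 = 496353841 / 50525575 = 9.8238138

9.8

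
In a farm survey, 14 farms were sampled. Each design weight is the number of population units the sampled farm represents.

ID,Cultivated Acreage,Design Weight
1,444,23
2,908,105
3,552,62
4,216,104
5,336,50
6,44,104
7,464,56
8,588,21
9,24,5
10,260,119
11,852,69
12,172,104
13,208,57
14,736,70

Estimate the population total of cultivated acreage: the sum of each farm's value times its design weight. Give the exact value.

393060

Weighted total = 393060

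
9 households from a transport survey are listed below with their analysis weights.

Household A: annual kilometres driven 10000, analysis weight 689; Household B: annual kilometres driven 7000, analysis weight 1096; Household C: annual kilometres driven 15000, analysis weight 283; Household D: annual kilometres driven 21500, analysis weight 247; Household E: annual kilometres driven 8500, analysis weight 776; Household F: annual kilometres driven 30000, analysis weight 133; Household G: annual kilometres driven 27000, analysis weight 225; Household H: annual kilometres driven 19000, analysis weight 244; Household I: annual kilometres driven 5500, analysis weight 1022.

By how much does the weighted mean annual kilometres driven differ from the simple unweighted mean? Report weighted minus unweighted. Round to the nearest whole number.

Unweighted sum = 143500
Unweighted mean = 143500 / 9 = 15944.444
Weighted sum = 10000×689 + 7000×1096 + 15000×283 + 21500×247 + 8500×776 + 30000×133 + 27000×225 + 19000×244 + 5500×1022
  = 6890000 + 7672000 + 4245000 + 5310500 + 6596000 + 3990000 + 6075000 + 4636000 + 5621000 = 51035500
Sum of weights = 689 + 1096 + 283 + 247 + 776 + 133 + 225 + 244 + 1022 = 4715
Weighted mean = 51035500 / 4715 = 10824.072
Difference (weighted minus unweighted) = -5120.3723

-5120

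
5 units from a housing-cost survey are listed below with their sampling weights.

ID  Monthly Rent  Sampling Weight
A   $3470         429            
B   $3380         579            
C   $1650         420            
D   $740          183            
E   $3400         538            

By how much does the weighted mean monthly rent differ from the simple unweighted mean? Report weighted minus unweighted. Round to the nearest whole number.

312

Unweighted sum = 3470 + 3380 + 1650 + 740 + 3400 = 12640
Unweighted mean = 12640 / 5 = 2528
Weighted sum = 3470×429 + 3380×579 + 1650×420 + 740×183 + 3400×538
  = 1488630 + 1957020 + 693000 + 135420 + 1829200 = 6103270
Sum of weights = 429 + 579 + 420 + 183 + 538 = 2149
Weighted mean = 6103270 / 2149 = 2840.0512
Difference (weighted minus unweighted) = 312.05119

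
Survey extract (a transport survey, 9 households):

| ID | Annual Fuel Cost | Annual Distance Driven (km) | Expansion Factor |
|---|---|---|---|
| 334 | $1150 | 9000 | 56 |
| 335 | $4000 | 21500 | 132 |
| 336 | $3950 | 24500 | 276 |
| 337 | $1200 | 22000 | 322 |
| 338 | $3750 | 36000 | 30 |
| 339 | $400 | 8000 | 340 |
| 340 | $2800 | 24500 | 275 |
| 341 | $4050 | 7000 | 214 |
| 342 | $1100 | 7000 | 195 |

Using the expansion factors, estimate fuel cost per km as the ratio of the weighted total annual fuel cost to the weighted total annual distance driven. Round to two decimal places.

Σ wᵢ·y = 1150×56 + 4000×132 + 3950×276 + 1200×322 + 3750×30 + 400×340 + 2800×275 + 4050×214 + 1100×195
  = 64400 + 528000 + 1090200 + 386400 + 112500 + 136000 + 770000 + 866700 + 214500 = 4168700
Σ wᵢ·x = 9000×56 + 21500×132 + 24500×276 + 22000×322 + 36000×30 + 8000×340 + 24500×275 + 7000×214 + 7000×195
  = 30588500
Ratio = 4168700 / 30588500 = 0.13628324

0.14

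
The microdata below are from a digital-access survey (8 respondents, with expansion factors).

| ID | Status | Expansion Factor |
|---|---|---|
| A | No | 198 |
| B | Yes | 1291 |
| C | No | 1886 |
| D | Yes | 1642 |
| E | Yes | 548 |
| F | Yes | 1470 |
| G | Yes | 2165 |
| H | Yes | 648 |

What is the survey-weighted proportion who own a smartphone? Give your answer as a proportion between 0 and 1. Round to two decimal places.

Sum of weights for 'Yes' = 1291 + 1642 + 548 + 1470 + 2165 + 648 = 7764
Total weight = 198 + 1291 + 1886 + 1642 + 548 + 1470 + 2165 + 648 = 9848
Weighted proportion = 7764 / 9848 = 0.78838343

0.79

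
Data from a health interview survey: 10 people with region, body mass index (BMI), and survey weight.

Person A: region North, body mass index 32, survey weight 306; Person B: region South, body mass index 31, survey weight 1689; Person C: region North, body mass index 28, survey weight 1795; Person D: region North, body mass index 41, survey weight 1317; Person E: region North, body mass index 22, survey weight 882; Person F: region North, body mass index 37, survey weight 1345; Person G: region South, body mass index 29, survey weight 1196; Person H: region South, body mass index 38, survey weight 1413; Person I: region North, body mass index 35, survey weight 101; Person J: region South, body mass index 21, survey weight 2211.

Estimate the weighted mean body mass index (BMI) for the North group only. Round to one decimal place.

32.5

North rows: A, C, D, E, F, I
Weighted sum = 186753
Sum of weights = 306 + 1795 + 1317 + 882 + 1345 + 101 = 5746
Weighted mean = 186753 / 5746 = 32.501392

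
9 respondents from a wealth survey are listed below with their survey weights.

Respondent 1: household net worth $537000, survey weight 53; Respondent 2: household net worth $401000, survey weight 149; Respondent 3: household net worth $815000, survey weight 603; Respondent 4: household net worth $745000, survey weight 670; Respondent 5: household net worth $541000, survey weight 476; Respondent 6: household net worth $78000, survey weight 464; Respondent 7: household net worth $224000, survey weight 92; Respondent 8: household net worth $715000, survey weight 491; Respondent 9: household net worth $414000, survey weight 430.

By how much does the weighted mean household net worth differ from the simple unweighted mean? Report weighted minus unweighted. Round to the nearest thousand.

64000

Unweighted sum = 537000 + 401000 + 815000 + 745000 + 541000 + 78000 + 224000 + 715000 + 414000 = 4470000
Unweighted mean = 4470000 / 9 = 496666.67
Weighted sum = 537000×53 + 401000×149 + 815000×603 + 745000×670 + 541000×476 + 78000×464 + 224000×92 + 715000×491 + 414000×430
  = 28461000 + 59749000 + 491445000 + 499150000 + 257516000 + 36192000 + 20608000 + 351065000 + 178020000 = 1922206000
Sum of weights = 53 + 149 + 603 + 670 + 476 + 464 + 92 + 491 + 430 = 3428
Weighted mean = 1922206000 / 3428 = 560736.87
Difference (weighted minus unweighted) = 64070.206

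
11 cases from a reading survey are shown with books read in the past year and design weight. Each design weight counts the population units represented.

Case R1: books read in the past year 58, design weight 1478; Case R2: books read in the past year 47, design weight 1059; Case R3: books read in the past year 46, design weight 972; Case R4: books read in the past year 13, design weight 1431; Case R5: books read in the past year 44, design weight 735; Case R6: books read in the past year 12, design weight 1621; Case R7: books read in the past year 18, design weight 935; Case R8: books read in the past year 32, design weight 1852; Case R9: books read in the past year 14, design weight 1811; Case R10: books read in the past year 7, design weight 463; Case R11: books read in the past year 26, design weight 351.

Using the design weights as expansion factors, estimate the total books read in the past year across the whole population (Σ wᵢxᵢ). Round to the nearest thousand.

364000

Weighted total = 58×1478 + 47×1059 + 46×972 + 13×1431 + 44×735 + 12×1621 + 18×935 + 32×1852 + 14×1811 + 7×463 + 26×351
  = 85724 + 49773 + 44712 + 18603 + 32340 + 19452 + 16830 + 59264 + 25354 + 3241 + 9126 = 364419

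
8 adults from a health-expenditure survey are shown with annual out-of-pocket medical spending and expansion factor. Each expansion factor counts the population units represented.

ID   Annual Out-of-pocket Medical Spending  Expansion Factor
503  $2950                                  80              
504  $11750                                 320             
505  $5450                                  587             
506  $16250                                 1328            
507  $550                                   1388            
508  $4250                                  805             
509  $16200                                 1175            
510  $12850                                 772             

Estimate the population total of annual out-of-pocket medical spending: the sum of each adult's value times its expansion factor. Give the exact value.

61915000

Weighted total = 61915000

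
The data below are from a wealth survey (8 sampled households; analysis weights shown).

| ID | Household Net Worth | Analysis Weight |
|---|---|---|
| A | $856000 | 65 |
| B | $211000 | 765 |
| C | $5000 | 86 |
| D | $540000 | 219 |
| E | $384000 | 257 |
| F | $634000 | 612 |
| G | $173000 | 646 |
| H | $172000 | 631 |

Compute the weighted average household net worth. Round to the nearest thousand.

Weighted sum = 856000×65 + 211000×765 + 5000×86 + 540000×219 + 384000×257 + 634000×612 + 173000×646 + 172000×631
  = 55640000 + 161415000 + 430000 + 118260000 + 98688000 + 388008000 + 111758000 + 108532000 = 1042731000
Sum of weights = 65 + 765 + 86 + 219 + 257 + 612 + 646 + 631 = 3281
Weighted mean = 1042731000 / 3281 = 317808.9

318000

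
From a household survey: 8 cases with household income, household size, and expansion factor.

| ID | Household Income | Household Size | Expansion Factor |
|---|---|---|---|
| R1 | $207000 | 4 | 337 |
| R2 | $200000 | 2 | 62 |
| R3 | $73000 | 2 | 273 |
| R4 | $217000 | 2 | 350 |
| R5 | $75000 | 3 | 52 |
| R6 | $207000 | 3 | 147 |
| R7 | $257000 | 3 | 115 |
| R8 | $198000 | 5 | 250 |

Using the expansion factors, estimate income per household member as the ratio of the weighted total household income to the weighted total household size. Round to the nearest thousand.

59000

Σ wᵢ·y = 207000×337 + 200000×62 + 73000×273 + 217000×350 + 75000×52 + 207000×147 + 257000×115 + 198000×250
  = 69759000 + 12400000 + 19929000 + 75950000 + 3900000 + 30429000 + 29555000 + 49500000 = 291422000
Σ wᵢ·x = 4×337 + 2×62 + 2×273 + 2×350 + 3×52 + 3×147 + 3×115 + 5×250
  = 1348 + 124 + 546 + 700 + 156 + 441 + 345 + 1250 = 4910
Ratio = 291422000 / 4910 = 59352.749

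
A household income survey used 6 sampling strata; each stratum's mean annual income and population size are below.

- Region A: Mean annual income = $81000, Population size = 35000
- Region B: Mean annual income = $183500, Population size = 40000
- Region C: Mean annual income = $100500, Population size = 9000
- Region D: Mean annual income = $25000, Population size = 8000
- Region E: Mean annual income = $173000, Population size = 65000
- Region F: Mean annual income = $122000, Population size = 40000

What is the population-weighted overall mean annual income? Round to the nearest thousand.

Σ Nₕ·x̄ₕ = 27404500000
Σ Nₕ = 197000
Overall mean = 27404500000 / 197000 = 139109.14

139000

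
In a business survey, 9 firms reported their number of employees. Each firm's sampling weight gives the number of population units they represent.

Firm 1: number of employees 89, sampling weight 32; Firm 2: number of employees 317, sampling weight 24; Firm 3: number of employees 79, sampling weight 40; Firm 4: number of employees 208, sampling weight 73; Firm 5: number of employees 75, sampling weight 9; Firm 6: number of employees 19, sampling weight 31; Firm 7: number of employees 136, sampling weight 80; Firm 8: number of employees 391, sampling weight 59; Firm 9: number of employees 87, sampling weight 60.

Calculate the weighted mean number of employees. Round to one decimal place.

Weighted sum = 89×32 + 317×24 + 79×40 + 208×73 + 75×9 + 19×31 + 136×80 + 391×59 + 87×60
  = 69233
Sum of weights = 32 + 24 + 40 + 73 + 9 + 31 + 80 + 59 + 60 = 408
Weighted mean = 69233 / 408 = 169.68873

169.7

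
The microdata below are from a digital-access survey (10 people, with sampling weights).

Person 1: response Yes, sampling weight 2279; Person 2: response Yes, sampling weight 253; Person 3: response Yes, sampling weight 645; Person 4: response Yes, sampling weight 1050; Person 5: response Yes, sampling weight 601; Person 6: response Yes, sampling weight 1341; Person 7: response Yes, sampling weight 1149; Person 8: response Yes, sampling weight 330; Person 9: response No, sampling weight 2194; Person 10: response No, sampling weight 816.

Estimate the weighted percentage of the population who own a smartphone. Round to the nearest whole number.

Sum of weights for 'Yes' = 2279 + 253 + 645 + 1050 + 601 + 1341 + 1149 + 330 = 7648
Total weight = 2279 + 253 + 645 + 1050 + 601 + 1341 + 1149 + 330 + 2194 + 816 = 10658
Weighted proportion = 7648 / 10658 = 0.71758304 → 71.758304%

72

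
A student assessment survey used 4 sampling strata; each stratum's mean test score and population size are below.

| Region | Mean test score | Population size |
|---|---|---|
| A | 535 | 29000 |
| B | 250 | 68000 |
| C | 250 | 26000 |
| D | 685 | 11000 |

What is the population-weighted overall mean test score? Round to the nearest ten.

350

Σ Nₕ·x̄ₕ = 535×29000 + 250×68000 + 250×26000 + 685×11000
  = 15515000 + 17000000 + 6500000 + 7535000 = 46550000
Σ Nₕ = 29000 + 68000 + 26000 + 11000 = 134000
Overall mean = 46550000 / 134000 = 347.38806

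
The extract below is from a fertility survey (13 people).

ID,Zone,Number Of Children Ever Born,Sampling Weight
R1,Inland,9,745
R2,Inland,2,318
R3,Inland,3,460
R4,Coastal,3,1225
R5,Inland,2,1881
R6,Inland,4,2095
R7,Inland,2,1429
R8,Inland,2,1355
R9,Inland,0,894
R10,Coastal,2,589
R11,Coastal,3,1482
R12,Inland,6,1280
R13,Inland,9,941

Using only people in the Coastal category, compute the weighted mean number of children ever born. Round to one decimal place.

Coastal rows: R4, R10, R11
Weighted sum = 3×1225 + 2×589 + 3×1482
  = 3675 + 1178 + 4446 = 9299
Sum of weights = 1225 + 589 + 1482 = 3296
Weighted mean = 9299 / 3296 = 2.8212985

2.8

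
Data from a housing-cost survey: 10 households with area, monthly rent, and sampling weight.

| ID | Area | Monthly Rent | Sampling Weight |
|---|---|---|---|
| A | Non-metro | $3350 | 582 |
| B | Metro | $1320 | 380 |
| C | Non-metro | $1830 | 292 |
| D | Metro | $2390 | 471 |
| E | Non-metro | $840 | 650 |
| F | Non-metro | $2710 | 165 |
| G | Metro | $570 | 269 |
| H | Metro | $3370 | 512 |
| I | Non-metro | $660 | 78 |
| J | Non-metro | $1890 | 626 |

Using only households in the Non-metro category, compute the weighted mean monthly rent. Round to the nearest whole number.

1969

Non-metro rows: A, C, E, F, I, J
Weighted sum = 3350×582 + 1830×292 + 840×650 + 2710×165 + 660×78 + 1890×626
  = 1949700 + 534360 + 546000 + 447150 + 51480 + 1183140 = 4711830
Sum of weights = 582 + 292 + 650 + 165 + 78 + 626 = 2393
Weighted mean = 4711830 / 2393 = 1969.0054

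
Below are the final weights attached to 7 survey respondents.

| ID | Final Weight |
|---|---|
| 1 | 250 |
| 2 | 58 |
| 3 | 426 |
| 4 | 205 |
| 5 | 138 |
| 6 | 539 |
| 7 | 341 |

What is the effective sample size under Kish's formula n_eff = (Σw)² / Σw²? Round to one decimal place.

5.4

Σ wᵢ = 1957
Σ wᵢ² = 62500 + 3364 + 181476 + 42025 + 19044 + 290521 + 116281 = 715211
n_eff = 1957² / 715211 = 3829849 / 715211 = 5.3548519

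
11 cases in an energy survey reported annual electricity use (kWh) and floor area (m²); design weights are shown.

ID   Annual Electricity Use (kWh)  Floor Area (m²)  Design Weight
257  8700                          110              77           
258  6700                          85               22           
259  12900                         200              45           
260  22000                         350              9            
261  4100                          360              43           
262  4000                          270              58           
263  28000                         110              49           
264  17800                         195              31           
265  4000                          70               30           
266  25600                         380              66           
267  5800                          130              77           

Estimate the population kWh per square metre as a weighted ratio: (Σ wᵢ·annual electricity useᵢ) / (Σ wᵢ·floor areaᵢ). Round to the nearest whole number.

Σ wᵢ·y = 8700×77 + 6700×22 + 12900×45 + 22000×9 + 4100×43 + 4000×58 + 28000×49 + 17800×31 + 4000×30 + 25600×66 + 5800×77
  = 6184100
Σ wᵢ·x = 110×77 + 85×22 + 200×45 + 350×9 + 360×43 + 270×58 + 110×49 + 195×31 + 70×30 + 380×66 + 130×77
  = 8470 + 1870 + 9000 + 3150 + 15480 + 15660 + 5390 + 6045 + 2100 + 25080 + 10010 = 102255
Ratio = 6184100 / 102255 = 60.477238

60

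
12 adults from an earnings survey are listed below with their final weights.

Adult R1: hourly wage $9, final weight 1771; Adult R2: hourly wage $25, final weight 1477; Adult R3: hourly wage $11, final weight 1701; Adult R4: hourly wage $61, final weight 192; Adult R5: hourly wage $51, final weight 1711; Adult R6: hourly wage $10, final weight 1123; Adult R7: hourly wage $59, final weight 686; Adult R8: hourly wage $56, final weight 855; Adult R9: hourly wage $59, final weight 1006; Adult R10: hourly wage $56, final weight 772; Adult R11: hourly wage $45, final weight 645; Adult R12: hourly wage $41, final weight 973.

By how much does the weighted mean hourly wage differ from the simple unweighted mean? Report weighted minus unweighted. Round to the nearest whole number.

-6

Unweighted sum = 9 + 25 + 11 + 61 + 51 + 10 + 59 + 56 + 59 + 56 + 45 + 41 = 483
Unweighted mean = 483 / 12 = 40.25
Weighted sum = 9×1771 + 25×1477 + 11×1701 + 61×192 + 51×1711 + 10×1123 + 59×686 + 56×855 + 59×1006 + 56×772 + 45×645 + 41×973
  = 441636
Sum of weights = 12912
Weighted mean = 441636 / 12912 = 34.203532
Difference (weighted minus unweighted) = -6.0464684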